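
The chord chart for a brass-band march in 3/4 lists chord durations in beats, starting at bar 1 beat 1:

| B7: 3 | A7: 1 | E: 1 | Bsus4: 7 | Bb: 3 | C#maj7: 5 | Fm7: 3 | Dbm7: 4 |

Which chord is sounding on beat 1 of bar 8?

Beat 1 of bar 8 is beat (8−1)×3 + 1 = 22 overall.
Running totals: B7 ends at 3, A7 ends at 4, E ends at 5, Bsus4 ends at 12, Bb ends at 15, C#maj7 ends at 20, Fm7 ends at 23.
Beat 22 falls within Fm7.

Fm7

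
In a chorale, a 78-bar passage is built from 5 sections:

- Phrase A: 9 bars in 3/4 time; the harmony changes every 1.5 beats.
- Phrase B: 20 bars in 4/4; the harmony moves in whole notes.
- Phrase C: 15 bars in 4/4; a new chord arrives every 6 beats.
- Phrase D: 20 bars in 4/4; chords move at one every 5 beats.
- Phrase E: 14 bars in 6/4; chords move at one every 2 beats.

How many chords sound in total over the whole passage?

106 chords

A has 27 beats and chords last 1.5 each, so 18 chords.
B has 80 beats and chords last 4 each, so 20 chords.
C has 60 beats and chords last 6 each, so 10 chords.
D has 80 beats and chords last 5 each, so 16 chords.
E has 84 beats and chords last 2 each, so 42 chords.
Total: 18 + 20 + 10 + 16 + 42 = 106.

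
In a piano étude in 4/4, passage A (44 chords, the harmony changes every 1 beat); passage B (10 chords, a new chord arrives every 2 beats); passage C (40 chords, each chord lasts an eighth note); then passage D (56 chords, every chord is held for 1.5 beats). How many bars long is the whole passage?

A: 44 × 1 = 44 beats = 11 bars.
B: 10 × 2 = 20 beats = 5 bars.
C: 40 × 0.5 = 20 beats = 5 bars.
D: 56 × 1.5 = 84 beats = 21 bars.
Total: 11 + 5 + 5 + 21 = 42 bars.

42 bars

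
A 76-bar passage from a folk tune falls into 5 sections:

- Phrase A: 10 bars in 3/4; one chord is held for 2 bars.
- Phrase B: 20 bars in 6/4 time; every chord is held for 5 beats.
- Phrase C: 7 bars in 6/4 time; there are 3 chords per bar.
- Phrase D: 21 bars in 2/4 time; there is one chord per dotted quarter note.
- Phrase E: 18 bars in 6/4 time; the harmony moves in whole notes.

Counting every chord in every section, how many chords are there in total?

A: 10·3 = 30 beats, 30/6 = 5 chords.
B: 20·6 = 120 beats, 120/5 = 24 chords.
C: 7·6 = 42 beats, 42/2 = 21 chords.
D: 21·2 = 42 beats, 42/1.5 = 28 chords.
E: 18·6 = 108 beats, 108/4 = 27 chords.
Total: 5 + 24 + 21 + 28 + 27 = 105.

105 chords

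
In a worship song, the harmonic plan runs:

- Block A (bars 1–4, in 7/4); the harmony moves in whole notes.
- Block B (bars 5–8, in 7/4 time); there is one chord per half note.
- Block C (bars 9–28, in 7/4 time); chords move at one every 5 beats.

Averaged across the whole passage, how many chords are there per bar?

1.75 chords per bar

A: 4 bars of 7 beats is 28 beats; at 4 beats each that's 7 chords.
B: 4 bars of 7 beats is 28 beats; at 2 beats each that's 14 chords.
C: 20 bars of 7 beats is 140 beats; at 5 beats each that's 28 chords.
Overall: 49 chords over 28 bars → 49/28 = 1.75 chords per bar.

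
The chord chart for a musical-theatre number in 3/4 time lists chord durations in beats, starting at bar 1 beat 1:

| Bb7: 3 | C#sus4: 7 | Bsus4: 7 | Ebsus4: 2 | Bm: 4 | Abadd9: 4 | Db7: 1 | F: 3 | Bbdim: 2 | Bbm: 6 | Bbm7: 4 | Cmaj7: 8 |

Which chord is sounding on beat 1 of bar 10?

Beat 1 of bar 10 is beat (10−1)×3 + 1 = 28 overall.
Running totals: Bb7 ends at 3, C#sus4 ends at 10, Bsus4 ends at 17, Ebsus4 ends at 19, Bm ends at 23, Abadd9 ends at 27, Db7 ends at 28.
Beat 28 falls within Db7.

Db7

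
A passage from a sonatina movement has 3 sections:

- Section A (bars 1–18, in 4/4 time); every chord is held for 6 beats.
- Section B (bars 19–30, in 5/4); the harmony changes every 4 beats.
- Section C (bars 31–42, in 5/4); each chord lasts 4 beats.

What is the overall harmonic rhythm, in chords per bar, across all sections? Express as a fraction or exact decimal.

1 chords per bar

A: 18 × 4 = 72 beats ÷ 6 = 12 chords.
B: 12 × 5 = 60 beats ÷ 4 = 15 chords.
C: 12 × 5 = 60 beats ÷ 4 = 15 chords.
Overall: 42 chords over 42 bars → 42/42 = 1 chords per bar.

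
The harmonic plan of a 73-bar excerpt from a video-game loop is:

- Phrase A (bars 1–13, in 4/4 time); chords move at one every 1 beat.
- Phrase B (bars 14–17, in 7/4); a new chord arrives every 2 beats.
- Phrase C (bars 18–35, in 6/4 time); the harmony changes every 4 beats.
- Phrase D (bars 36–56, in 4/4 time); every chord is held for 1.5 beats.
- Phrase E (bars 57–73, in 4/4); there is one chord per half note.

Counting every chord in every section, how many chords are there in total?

183 chords

A: 13·4 = 52 beats, 52/1 = 52 chords.
B: 4·7 = 28 beats, 28/2 = 14 chords.
C: 18·6 = 108 beats, 108/4 = 27 chords.
D: 21·4 = 84 beats, 84/1.5 = 56 chords.
E: 17·4 = 68 beats, 68/2 = 34 chords.
Total: 52 + 14 + 27 + 56 + 34 = 183.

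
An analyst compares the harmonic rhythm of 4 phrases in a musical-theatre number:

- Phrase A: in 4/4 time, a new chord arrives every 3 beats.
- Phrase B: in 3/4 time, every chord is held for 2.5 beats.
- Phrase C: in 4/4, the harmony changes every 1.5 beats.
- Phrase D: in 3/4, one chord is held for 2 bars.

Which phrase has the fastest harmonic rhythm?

Phrase C

A: each chord is 3 beats in 4/4, so 4/3 per bar.
B: each chord is 2.5 beats in 3/4, so 1.2 per bar.
C: each chord is 1.5 beats in 4/4, so 8/3 per bar.
D: each chord is 6 beats in 3/4, so 0.5 per bar.
Fastest is C at 8/3 chords/bar.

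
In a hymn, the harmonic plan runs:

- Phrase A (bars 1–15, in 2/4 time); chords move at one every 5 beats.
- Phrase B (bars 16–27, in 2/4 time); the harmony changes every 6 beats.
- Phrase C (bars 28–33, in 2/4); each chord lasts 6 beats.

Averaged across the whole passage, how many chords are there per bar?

A: 15 × 2 = 30 beats ÷ 5 = 6 chords.
B: 12 × 2 = 24 beats ÷ 6 = 4 chords.
C: 6 × 2 = 12 beats ÷ 6 = 2 chords.
Overall: 12 chords over 33 bars → 12/33 = 4/11 chords per bar.

4/11 chords per bar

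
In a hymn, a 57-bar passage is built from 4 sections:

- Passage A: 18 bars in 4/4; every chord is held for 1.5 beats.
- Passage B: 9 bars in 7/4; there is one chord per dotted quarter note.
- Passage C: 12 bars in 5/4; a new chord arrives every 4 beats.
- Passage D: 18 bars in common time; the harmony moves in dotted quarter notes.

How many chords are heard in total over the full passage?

153 chords

A: 18·4 = 72 beats, 72/1.5 = 48 chords.
B: 9·7 = 63 beats, 63/1.5 = 42 chords.
C: 12·5 = 60 beats, 60/4 = 15 chords.
D: 18·4 = 72 beats, 72/1.5 = 48 chords.
Total: 48 + 42 + 15 + 48 = 153.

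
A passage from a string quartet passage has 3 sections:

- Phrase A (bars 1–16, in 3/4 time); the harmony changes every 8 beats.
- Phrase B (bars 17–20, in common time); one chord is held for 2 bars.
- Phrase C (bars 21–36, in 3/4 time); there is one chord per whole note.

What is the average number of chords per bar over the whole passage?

A: 16 bars of 3 beats is 48 beats; at 8 beats each that's 6 chords.
B: 4 bars of 4 beats is 16 beats; at 8 beats each that's 2 chords.
C: 16 bars of 3 beats is 48 beats; at 4 beats each that's 12 chords.
Overall: 20 chords over 36 bars → 20/36 = 5/9 chords per bar.

5/9 chords per bar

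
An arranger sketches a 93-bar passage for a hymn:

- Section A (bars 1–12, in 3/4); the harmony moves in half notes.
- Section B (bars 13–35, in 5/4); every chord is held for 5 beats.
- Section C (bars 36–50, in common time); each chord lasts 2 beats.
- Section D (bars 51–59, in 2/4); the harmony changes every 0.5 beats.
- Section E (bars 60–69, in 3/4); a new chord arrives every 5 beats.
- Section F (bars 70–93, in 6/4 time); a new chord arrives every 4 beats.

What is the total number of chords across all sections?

A: 12 bars × 3 beats = 36 beats; 2 beats/chord → 18 chords.
B: 23 bars × 5 beats = 115 beats; 5 beats/chord → 23 chords.
C: 15 bars × 4 beats = 60 beats; 2 beats/chord → 30 chords.
D: 9 bars × 2 beats = 18 beats; 0.5 beats/chord → 36 chords.
E: 10 bars × 3 beats = 30 beats; 5 beats/chord → 6 chords.
F: 24 bars × 6 beats = 144 beats; 4 beats/chord → 36 chords.
Total: 18 + 23 + 30 + 36 + 6 + 36 = 149.

149 chords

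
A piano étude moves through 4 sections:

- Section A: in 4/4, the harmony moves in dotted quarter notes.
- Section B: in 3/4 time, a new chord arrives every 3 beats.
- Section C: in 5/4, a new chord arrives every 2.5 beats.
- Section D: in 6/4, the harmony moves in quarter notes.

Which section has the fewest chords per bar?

A: 4/1.5 = 8/3 chords/bar.
B: 3/3 = 1 chord/bar.
C: 5/2.5 = 2 chords/bar.
D: 6/1 = 6 chords/bar.
Slowest is B at 1 chords/bar.

Section B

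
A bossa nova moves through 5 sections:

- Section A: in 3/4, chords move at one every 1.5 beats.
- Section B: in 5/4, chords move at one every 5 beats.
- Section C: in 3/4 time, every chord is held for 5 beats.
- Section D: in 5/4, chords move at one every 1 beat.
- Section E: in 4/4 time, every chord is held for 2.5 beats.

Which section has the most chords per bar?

Section D

A: 3 beats/bar ÷ 1.5 beats/chord = 2 chords/bar.
B: 5 beats/bar ÷ 5 beats/chord = 1 chord/bar.
C: 3 beats/bar ÷ 5 beats/chord = 0.6 chords/bar.
D: 5 beats/bar ÷ 1 beat/chord = 5 chords/bar.
E: 4 beats/bar ÷ 2.5 beats/chord = 1.6 chords/bar.
Fastest is D at 5 chords/bar.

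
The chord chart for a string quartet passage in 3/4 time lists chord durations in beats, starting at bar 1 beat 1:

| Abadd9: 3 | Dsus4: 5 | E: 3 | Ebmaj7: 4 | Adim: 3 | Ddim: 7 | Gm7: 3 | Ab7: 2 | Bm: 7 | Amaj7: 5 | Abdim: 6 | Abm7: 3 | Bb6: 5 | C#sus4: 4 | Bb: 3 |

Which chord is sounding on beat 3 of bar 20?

Beat 3 of bar 20 is beat (20−1)×3 + 3 = 60 overall.
Running totals: Abadd9 ends at 3, Dsus4 ends at 8, E ends at 11, Ebmaj7 ends at 15, Adim ends at 18, Ddim ends at 25, Gm7 ends at 28, Ab7 ends at 30, Bm ends at 37, Amaj7 ends at 42, Abdim ends at 48, Abm7 ends at 51, Bb6 ends at 56, C#sus4 ends at 60.
Beat 60 falls within C#sus4.

C#sus4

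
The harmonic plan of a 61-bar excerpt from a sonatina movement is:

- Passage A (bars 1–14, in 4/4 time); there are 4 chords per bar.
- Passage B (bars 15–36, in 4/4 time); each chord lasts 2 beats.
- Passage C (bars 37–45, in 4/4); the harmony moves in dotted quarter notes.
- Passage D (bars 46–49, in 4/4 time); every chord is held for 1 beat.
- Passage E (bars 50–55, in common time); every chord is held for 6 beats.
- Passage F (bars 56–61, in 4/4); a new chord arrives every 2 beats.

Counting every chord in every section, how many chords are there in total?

156 chords

A has 56 beats and chords last 1 each, so 56 chords.
B has 88 beats and chords last 2 each, so 44 chords.
C has 36 beats and chords last 1.5 each, so 24 chords.
D has 16 beats and chords last 1 each, so 16 chords.
E has 24 beats and chords last 6 each, so 4 chords.
F has 24 beats and chords last 2 each, so 12 chords.
Total: 56 + 44 + 24 + 16 + 4 + 12 = 156.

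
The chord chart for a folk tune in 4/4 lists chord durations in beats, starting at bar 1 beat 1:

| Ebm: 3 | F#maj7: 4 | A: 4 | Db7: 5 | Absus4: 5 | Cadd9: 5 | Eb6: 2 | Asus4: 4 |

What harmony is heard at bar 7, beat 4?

Eb6

Beat 4 of bar 7 is beat (7−1)×4 + 4 = 28 overall.
Running totals: Ebm ends at 3, F#maj7 ends at 7, A ends at 11, Db7 ends at 16, Absus4 ends at 21, Cadd9 ends at 26, Eb6 ends at 28.
Beat 28 falls within Eb6.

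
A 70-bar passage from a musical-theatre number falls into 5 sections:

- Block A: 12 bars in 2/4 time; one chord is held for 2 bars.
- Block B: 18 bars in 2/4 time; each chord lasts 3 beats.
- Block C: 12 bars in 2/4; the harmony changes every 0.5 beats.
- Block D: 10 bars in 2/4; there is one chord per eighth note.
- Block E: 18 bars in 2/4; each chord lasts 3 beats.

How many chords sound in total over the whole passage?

A has 24 beats and chords last 4 each, so 6 chords.
B has 36 beats and chords last 3 each, so 12 chords.
C has 24 beats and chords last 0.5 each, so 48 chords.
D has 20 beats and chords last 0.5 each, so 40 chords.
E has 36 beats and chords last 3 each, so 12 chords.
Total: 6 + 12 + 48 + 40 + 12 = 118.

118 chords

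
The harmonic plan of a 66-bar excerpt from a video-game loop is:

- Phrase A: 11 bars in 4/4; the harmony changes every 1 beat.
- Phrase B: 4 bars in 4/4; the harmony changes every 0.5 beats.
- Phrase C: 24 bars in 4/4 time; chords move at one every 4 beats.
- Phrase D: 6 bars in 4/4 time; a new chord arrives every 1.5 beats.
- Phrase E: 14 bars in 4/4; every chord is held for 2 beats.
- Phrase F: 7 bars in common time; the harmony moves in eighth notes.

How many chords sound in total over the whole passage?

200 chords

A: 11·4 = 44 beats, 44/1 = 44 chords.
B: 4·4 = 16 beats, 16/0.5 = 32 chords.
C: 24·4 = 96 beats, 96/4 = 24 chords.
D: 6·4 = 24 beats, 24/1.5 = 16 chords.
E: 14·4 = 56 beats, 56/2 = 28 chords.
F: 7·4 = 28 beats, 28/0.5 = 56 chords.
Total: 44 + 32 + 24 + 16 + 28 + 56 = 200.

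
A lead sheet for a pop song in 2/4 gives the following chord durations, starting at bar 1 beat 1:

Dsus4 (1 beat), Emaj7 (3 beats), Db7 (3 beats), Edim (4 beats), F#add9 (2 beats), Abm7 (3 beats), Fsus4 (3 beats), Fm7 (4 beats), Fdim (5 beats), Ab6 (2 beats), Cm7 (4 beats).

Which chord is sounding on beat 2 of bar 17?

Beat 2 of bar 17 is beat (17−1)×2 + 2 = 34 overall.
Running totals: Dsus4 ends at 1, Emaj7 ends at 4, Db7 ends at 7, Edim ends at 11, F#add9 ends at 13, Abm7 ends at 16, Fsus4 ends at 19, Fm7 ends at 23, Fdim ends at 28, Ab6 ends at 30, Cm7 ends at 34.
Beat 34 falls within Cm7.

Cm7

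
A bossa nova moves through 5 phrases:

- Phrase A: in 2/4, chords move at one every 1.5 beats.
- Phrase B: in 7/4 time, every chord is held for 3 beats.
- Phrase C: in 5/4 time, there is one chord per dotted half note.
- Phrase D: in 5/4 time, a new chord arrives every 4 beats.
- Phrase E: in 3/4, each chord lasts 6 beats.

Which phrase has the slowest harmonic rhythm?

A: 2/1.5 = 4/3 chords/bar.
B: 7/3 = 7/3 chords/bar.
C: 5/3 = 5/3 chords/bar.
D: 5/4 = 1.25 chords/bar.
E: 3/6 = 0.5 chords/bar.
Slowest is E at 0.5 chords/bar.

Phrase E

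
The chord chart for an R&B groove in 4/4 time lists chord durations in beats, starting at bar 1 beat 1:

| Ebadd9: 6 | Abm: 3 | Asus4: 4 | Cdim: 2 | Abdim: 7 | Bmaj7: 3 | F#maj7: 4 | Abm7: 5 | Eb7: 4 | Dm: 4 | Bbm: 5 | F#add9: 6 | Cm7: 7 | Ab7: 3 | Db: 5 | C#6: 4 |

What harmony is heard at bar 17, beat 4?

Db

Beat 4 of bar 17 is beat (17−1)×4 + 4 = 68 overall.
Running totals: Ebadd9 ends at 6, Abm ends at 9, Asus4 ends at 13, Cdim ends at 15, Abdim ends at 22, Bmaj7 ends at 25, F#maj7 ends at 29, Abm7 ends at 34, Eb7 ends at 38, Dm ends at 42, Bbm ends at 47, F#add9 ends at 53, Cm7 ends at 60, Ab7 ends at 63, Db ends at 68.
Beat 68 falls within Db.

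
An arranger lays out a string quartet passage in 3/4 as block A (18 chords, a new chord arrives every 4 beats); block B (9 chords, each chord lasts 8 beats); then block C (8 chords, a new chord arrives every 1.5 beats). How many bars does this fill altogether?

A: 18 × 4 = 72 beats = 24 bars.
B: 9 × 8 = 72 beats = 24 bars.
C: 8 × 1.5 = 12 beats = 4 bars.
Total: 24 + 24 + 4 = 52 bars.

52 bars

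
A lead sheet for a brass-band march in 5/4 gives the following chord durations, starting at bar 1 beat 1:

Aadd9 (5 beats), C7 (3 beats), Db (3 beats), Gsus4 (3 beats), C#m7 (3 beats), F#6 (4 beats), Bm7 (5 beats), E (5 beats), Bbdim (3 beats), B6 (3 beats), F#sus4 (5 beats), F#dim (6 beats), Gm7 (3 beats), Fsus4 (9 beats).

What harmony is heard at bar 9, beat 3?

F#dim

Beat 3 of bar 9 is beat (9−1)×5 + 3 = 43 overall.
Running totals: Aadd9 ends at 5, C7 ends at 8, Db ends at 11, Gsus4 ends at 14, C#m7 ends at 17, F#6 ends at 21, Bm7 ends at 26, E ends at 31, Bbdim ends at 34, B6 ends at 37, F#sus4 ends at 42, F#dim ends at 48.
Beat 43 falls within F#dim.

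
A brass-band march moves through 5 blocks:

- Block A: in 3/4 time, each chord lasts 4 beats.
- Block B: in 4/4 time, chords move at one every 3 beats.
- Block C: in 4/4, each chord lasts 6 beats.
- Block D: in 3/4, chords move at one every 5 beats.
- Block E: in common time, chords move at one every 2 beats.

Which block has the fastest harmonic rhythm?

A: each chord is 4 beats in 3/4, so 0.75 per bar.
B: each chord is 3 beats in 4/4, so 4/3 per bar.
C: each chord is 6 beats in 4/4, so 2/3 per bar.
D: each chord is 5 beats in 3/4, so 0.6 per bar.
E: each chord is 2 beats in 4/4, so 2 per bar.
Fastest is E at 2 chords/bar.

Block E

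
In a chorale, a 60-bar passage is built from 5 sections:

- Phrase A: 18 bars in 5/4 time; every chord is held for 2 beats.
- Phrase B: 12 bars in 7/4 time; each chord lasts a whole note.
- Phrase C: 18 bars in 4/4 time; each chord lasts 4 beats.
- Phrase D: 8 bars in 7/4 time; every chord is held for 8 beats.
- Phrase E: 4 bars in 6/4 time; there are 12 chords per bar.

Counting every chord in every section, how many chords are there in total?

A: 18·5 = 90 beats, 90/2 = 45 chords.
B: 12·7 = 84 beats, 84/4 = 21 chords.
C: 18·4 = 72 beats, 72/4 = 18 chords.
D: 8·7 = 56 beats, 56/8 = 7 chords.
E: 4·6 = 24 beats, 24/0.5 = 48 chords.
Total: 45 + 21 + 18 + 7 + 48 = 139.

139 chords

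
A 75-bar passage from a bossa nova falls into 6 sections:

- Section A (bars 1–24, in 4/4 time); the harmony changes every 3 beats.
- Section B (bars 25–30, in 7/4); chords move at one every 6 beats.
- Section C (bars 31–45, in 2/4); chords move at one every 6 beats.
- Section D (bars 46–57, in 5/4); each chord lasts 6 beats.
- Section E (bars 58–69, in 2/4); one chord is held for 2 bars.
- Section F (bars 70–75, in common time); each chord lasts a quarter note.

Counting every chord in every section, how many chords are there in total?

84 chords

A: 24·4 = 96 beats, 96/3 = 32 chords.
B: 6·7 = 42 beats, 42/6 = 7 chords.
C: 15·2 = 30 beats, 30/6 = 5 chords.
D: 12·5 = 60 beats, 60/6 = 10 chords.
E: 12·2 = 24 beats, 24/4 = 6 chords.
F: 6·4 = 24 beats, 24/1 = 24 chords.
Total: 32 + 7 + 5 + 10 + 6 + 24 = 84.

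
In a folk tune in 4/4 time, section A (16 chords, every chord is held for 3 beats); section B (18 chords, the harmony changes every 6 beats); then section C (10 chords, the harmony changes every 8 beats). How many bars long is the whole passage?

A: 16 × 3 = 48 beats = 12 bars.
B: 18 × 6 = 108 beats = 27 bars.
C: 10 × 8 = 80 beats = 20 bars.
Total: 12 + 27 + 20 = 59 bars.

59 bars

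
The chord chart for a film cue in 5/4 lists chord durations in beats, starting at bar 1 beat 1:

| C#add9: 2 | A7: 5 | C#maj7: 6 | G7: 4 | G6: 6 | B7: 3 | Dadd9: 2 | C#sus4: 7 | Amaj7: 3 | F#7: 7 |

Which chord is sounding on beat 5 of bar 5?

B7

Beat 5 of bar 5 is beat (5−1)×5 + 5 = 25 overall.
Running totals: C#add9 ends at 2, A7 ends at 7, C#maj7 ends at 13, G7 ends at 17, G6 ends at 23, B7 ends at 26.
Beat 25 falls within B7.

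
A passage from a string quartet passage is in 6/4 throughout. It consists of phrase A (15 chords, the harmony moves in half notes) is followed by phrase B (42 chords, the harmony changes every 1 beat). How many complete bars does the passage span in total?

A: 15 × 2 = 30 beats = 5 bars.
B: 42 × 1 = 42 beats = 7 bars.
Total: 5 + 7 = 12 bars.

12 bars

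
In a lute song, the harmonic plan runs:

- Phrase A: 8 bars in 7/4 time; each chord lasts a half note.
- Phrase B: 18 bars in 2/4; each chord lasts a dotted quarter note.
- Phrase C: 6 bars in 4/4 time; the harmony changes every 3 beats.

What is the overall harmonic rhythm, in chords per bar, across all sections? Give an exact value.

1.875 chords per bar

A: 8 × 7 = 56 beats ÷ 2 = 28 chords.
B: 18 × 2 = 36 beats ÷ 1.5 = 24 chords.
C: 6 × 4 = 24 beats ÷ 3 = 8 chords.
Overall: 60 chords over 32 bars → 60/32 = 1.875 chords per bar.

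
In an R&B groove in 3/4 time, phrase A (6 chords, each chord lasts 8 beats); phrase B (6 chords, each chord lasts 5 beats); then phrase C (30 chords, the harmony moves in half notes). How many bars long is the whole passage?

46 bars

A: 6 × 8 = 48 beats = 16 bars.
B: 6 × 5 = 30 beats = 10 bars.
C: 30 × 2 = 60 beats = 20 bars.
Total: 16 + 10 + 20 = 46 bars.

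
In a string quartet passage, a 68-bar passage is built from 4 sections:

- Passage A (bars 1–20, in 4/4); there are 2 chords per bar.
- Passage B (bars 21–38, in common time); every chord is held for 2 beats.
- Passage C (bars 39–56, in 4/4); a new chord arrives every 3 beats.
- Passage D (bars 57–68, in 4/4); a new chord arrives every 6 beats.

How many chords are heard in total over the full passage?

108 chords

A: 20·4 = 80 beats, 80/2 = 40 chords.
B: 18·4 = 72 beats, 72/2 = 36 chords.
C: 18·4 = 72 beats, 72/3 = 24 chords.
D: 12·4 = 48 beats, 48/6 = 8 chords.
Total: 40 + 36 + 24 + 8 = 108.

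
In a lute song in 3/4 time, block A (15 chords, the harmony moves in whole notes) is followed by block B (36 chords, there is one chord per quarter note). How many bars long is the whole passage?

32 bars

A: 15 × 4 = 60 beats = 20 bars.
B: 36 × 1 = 36 beats = 12 bars.
Total: 20 + 12 = 32 bars.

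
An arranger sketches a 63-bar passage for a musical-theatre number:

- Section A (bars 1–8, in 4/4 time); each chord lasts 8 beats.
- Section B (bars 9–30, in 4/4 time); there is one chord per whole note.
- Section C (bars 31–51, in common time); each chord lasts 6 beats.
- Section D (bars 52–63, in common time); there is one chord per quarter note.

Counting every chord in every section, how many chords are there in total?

A: 8·4 = 32 beats, 32/8 = 4 chords.
B: 22·4 = 88 beats, 88/4 = 22 chords.
C: 21·4 = 84 beats, 84/6 = 14 chords.
D: 12·4 = 48 beats, 48/1 = 48 chords.
Total: 4 + 22 + 14 + 48 = 88.

88 chords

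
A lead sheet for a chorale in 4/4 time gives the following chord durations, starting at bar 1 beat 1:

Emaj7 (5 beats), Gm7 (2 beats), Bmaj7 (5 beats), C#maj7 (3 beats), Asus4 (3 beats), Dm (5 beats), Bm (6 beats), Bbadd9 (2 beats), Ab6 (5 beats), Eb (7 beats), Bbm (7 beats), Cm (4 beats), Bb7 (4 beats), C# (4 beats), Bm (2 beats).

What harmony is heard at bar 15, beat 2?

Beat 2 of bar 15 is beat (15−1)×4 + 2 = 58 overall.
Running totals: Emaj7 ends at 5, Gm7 ends at 7, Bmaj7 ends at 12, C#maj7 ends at 15, Asus4 ends at 18, Dm ends at 23, Bm ends at 29, Bbadd9 ends at 31, Ab6 ends at 36, Eb ends at 43, Bbm ends at 50, Cm ends at 54, Bb7 ends at 58.
Beat 58 falls within Bb7.

Bb7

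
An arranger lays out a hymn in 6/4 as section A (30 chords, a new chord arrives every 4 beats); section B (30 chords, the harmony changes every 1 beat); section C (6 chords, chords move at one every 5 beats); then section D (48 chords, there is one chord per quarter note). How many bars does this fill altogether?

38 bars

A: 30 × 4 = 120 beats = 20 bars.
B: 30 × 1 = 30 beats = 5 bars.
C: 6 × 5 = 30 beats = 5 bars.
D: 48 × 1 = 48 beats = 8 bars.
Total: 20 + 5 + 5 + 8 = 38 bars.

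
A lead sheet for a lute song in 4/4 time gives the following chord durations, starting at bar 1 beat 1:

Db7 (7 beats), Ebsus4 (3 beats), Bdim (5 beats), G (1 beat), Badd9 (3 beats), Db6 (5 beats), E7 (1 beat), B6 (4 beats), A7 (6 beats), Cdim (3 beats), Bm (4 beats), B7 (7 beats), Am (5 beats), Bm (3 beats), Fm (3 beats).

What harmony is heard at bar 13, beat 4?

Beat 4 of bar 13 is beat (13−1)×4 + 4 = 52 overall.
Running totals: Db7 ends at 7, Ebsus4 ends at 10, Bdim ends at 15, G ends at 16, Badd9 ends at 19, Db6 ends at 24, E7 ends at 25, B6 ends at 29, A7 ends at 35, Cdim ends at 38, Bm ends at 42, B7 ends at 49, Am ends at 54.
Beat 52 falls within Am.

Am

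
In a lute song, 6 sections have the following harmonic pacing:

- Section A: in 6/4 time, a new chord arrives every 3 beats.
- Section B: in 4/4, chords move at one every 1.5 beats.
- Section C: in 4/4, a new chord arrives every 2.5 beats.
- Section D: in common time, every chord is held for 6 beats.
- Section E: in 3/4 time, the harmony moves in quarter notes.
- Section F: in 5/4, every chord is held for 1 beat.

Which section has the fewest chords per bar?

Section D

A: 6 beats/bar ÷ 3 beats/chord = 2 chords/bar.
B: 4 beats/bar ÷ 1.5 beats/chord = 8/3 chords/bar.
C: 4 beats/bar ÷ 2.5 beats/chord = 1.6 chords/bar.
D: 4 beats/bar ÷ 6 beats/chord = 2/3 chords/bar.
E: 3 beats/bar ÷ 1 beat/chord = 3 chords/bar.
F: 5 beats/bar ÷ 1 beat/chord = 5 chords/bar.
Slowest is D at 2/3 chords/bar.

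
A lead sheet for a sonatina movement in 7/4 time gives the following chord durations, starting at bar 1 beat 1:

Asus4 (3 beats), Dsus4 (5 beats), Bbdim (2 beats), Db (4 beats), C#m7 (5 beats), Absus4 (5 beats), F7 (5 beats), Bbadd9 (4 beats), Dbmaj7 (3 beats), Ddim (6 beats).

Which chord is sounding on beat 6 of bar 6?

Ddim

Beat 6 of bar 6 is beat (6−1)×7 + 6 = 41 overall.
Running totals: Asus4 ends at 3, Dsus4 ends at 8, Bbdim ends at 10, Db ends at 14, C#m7 ends at 19, Absus4 ends at 24, F7 ends at 29, Bbadd9 ends at 33, Dbmaj7 ends at 36, Ddim ends at 42.
Beat 41 falls within Ddim.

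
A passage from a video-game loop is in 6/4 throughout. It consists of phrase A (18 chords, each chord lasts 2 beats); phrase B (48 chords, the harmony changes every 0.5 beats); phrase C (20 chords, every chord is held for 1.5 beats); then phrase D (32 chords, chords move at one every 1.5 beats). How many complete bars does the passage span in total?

23 bars

A: 18 × 2 = 36 beats = 6 bars.
B: 48 × 0.5 = 24 beats = 4 bars.
C: 20 × 1.5 = 30 beats = 5 bars.
D: 32 × 1.5 = 48 beats = 8 bars.
Total: 6 + 4 + 5 + 8 = 23 bars.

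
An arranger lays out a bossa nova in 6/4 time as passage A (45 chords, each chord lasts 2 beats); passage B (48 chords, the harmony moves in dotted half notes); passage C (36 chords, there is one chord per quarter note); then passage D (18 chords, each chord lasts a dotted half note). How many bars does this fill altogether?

A: 45 × 2 = 90 beats = 15 bars.
B: 48 × 3 = 144 beats = 24 bars.
C: 36 × 1 = 36 beats = 6 bars.
D: 18 × 3 = 54 beats = 9 bars.
Total: 15 + 24 + 6 + 9 = 54 bars.

54 bars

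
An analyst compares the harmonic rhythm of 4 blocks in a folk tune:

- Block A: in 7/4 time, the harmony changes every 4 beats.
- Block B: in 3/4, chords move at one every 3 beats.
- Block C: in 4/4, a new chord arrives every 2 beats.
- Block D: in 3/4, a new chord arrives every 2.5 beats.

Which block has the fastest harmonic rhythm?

A: each chord is 4 beats in 7/4, so 1.75 per bar.
B: each chord is 3 beats in 3/4, so 1 per bar.
C: each chord is 2 beats in 4/4, so 2 per bar.
D: each chord is 2.5 beats in 3/4, so 1.2 per bar.
Fastest is C at 2 chords/bar.

Block C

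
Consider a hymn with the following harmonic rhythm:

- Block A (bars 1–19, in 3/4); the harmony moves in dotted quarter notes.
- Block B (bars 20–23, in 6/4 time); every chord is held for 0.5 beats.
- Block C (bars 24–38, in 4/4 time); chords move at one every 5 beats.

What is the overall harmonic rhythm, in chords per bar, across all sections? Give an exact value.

A: 19 × 3 = 57 beats ÷ 1.5 = 38 chords.
B: 4 × 6 = 24 beats ÷ 0.5 = 48 chords.
C: 15 × 4 = 60 beats ÷ 5 = 12 chords.
Overall: 98 chords over 38 bars → 98/38 = 49/19 chords per bar.

49/19 chords per bar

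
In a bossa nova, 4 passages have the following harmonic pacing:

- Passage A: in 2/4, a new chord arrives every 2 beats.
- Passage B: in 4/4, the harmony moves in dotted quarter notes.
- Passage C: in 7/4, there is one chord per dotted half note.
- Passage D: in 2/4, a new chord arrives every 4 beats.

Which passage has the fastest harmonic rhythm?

Passage B

A: 2/2 = 1 chord/bar.
B: 4/1.5 = 8/3 chords/bar.
C: 7/3 = 7/3 chords/bar.
D: 2/4 = 0.5 chords/bar.
Fastest is B at 8/3 chords/bar.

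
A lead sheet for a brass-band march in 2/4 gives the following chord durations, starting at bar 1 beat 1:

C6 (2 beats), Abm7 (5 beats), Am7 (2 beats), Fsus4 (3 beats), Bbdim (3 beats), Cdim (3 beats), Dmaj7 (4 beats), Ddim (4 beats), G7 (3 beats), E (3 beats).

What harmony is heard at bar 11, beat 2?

Dmaj7

Beat 2 of bar 11 is beat (11−1)×2 + 2 = 22 overall.
Running totals: C6 ends at 2, Abm7 ends at 7, Am7 ends at 9, Fsus4 ends at 12, Bbdim ends at 15, Cdim ends at 18, Dmaj7 ends at 22.
Beat 22 falls within Dmaj7.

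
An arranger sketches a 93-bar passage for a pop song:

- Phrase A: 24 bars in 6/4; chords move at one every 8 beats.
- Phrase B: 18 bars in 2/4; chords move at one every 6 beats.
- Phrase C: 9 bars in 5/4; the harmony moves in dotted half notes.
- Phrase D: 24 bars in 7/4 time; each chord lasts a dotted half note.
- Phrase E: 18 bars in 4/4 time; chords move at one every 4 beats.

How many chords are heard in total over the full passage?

113 chords

A: 24·6 = 144 beats, 144/8 = 18 chords.
B: 18·2 = 36 beats, 36/6 = 6 chords.
C: 9·5 = 45 beats, 45/3 = 15 chords.
D: 24·7 = 168 beats, 168/3 = 56 chords.
E: 18·4 = 72 beats, 72/4 = 18 chords.
Total: 18 + 6 + 15 + 56 + 18 = 113.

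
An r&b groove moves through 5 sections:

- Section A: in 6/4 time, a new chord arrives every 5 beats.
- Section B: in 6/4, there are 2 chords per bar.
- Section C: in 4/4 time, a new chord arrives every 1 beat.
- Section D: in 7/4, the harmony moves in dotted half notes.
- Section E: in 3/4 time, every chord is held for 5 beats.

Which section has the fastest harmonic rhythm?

A: 6/5 = 1.2 chords/bar.
B: 6/3 = 2 chords/bar.
C: 4/1 = 4 chords/bar.
D: 7/3 = 7/3 chords/bar.
E: 3/5 = 0.6 chords/bar.
Fastest is C at 4 chords/bar.

Section C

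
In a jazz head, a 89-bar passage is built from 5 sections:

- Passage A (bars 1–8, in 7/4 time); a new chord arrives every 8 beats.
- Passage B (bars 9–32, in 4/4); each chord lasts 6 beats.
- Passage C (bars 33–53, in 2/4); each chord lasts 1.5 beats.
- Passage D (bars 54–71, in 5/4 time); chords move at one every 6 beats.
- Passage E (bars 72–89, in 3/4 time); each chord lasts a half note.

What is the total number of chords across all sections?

93 chords

A has 56 beats and chords last 8 each, so 7 chords.
B has 96 beats and chords last 6 each, so 16 chords.
C has 42 beats and chords last 1.5 each, so 28 chords.
D has 90 beats and chords last 6 each, so 15 chords.
E has 54 beats and chords last 2 each, so 27 chords.
Total: 7 + 16 + 28 + 15 + 27 = 93.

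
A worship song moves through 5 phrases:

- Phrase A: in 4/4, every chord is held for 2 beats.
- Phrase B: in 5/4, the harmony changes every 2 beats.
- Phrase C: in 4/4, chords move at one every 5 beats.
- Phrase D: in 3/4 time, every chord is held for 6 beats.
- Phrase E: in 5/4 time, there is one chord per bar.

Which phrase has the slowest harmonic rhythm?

A: 4 beats/bar ÷ 2 beats/chord = 2 chords/bar.
B: 5 beats/bar ÷ 2 beats/chord = 2.5 chords/bar.
C: 4 beats/bar ÷ 5 beats/chord = 0.8 chords/bar.
D: 3 beats/bar ÷ 6 beats/chord = 0.5 chords/bar.
E: 5 beats/bar ÷ 5 beats/chord = 1 chord/bar.
Slowest is D at 0.5 chords/bar.

Phrase D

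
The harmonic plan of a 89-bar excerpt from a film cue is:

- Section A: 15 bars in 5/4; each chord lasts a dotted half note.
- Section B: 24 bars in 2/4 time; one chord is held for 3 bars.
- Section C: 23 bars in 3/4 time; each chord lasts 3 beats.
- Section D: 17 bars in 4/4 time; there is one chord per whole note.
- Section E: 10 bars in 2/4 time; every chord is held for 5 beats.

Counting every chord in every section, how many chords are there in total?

77 chords

A has 75 beats and chords last 3 each, so 25 chords.
B has 48 beats and chords last 6 each, so 8 chords.
C has 69 beats and chords last 3 each, so 23 chords.
D has 68 beats and chords last 4 each, so 17 chords.
E has 20 beats and chords last 5 each, so 4 chords.
Total: 25 + 8 + 23 + 17 + 4 = 77.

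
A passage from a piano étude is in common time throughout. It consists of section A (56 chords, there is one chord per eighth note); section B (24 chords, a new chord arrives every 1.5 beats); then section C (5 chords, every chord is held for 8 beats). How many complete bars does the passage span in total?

26 bars

A: 56 × 0.5 = 28 beats = 7 bars.
B: 24 × 1.5 = 36 beats = 9 bars.
C: 5 × 8 = 40 beats = 10 bars.
Total: 7 + 9 + 10 = 26 bars.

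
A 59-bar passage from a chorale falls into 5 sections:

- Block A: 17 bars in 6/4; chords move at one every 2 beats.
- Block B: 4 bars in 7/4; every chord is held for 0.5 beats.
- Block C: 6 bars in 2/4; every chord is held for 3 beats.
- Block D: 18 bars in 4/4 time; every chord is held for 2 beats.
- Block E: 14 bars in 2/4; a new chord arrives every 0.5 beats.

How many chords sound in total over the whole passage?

203 chords

A has 102 beats and chords last 2 each, so 51 chords.
B has 28 beats and chords last 0.5 each, so 56 chords.
C has 12 beats and chords last 3 each, so 4 chords.
D has 72 beats and chords last 2 each, so 36 chords.
E has 28 beats and chords last 0.5 each, so 56 chords.
Total: 51 + 56 + 4 + 36 + 56 = 203.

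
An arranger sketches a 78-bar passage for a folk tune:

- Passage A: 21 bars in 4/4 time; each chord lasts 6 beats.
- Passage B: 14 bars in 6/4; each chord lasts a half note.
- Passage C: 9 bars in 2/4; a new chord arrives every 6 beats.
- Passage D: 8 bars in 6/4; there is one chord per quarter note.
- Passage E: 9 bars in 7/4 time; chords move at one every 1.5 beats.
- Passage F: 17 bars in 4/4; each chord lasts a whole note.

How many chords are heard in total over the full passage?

166 chords

A has 84 beats and chords last 6 each, so 14 chords.
B has 84 beats and chords last 2 each, so 42 chords.
C has 18 beats and chords last 6 each, so 3 chords.
D has 48 beats and chords last 1 each, so 48 chords.
E has 63 beats and chords last 1.5 each, so 42 chords.
F has 68 beats and chords last 4 each, so 17 chords.
Total: 14 + 42 + 3 + 48 + 42 + 17 = 166.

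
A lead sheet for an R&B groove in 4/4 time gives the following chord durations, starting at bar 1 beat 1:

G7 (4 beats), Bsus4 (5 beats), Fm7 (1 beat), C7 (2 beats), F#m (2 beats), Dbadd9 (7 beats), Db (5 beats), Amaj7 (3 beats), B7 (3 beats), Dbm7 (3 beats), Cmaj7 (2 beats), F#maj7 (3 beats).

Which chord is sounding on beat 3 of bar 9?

Beat 3 of bar 9 is beat (9−1)×4 + 3 = 35 overall.
Running totals: G7 ends at 4, Bsus4 ends at 9, Fm7 ends at 10, C7 ends at 12, F#m ends at 14, Dbadd9 ends at 21, Db ends at 26, Amaj7 ends at 29, B7 ends at 32, Dbm7 ends at 35.
Beat 35 falls within Dbm7.

Dbm7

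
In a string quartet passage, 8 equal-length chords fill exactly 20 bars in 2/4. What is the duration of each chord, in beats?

5 beats

20 bars × 2 beats/bar = 40 beats total.
40 beats ÷ 8 chords = 5 beats per chord.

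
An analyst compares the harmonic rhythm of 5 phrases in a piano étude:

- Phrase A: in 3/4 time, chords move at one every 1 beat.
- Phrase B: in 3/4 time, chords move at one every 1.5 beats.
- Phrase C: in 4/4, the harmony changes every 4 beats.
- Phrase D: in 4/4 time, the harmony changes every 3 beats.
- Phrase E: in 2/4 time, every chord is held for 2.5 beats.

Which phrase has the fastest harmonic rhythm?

Phrase A

A: each chord is 1 beat in 3/4, so 3 per bar.
B: each chord is 1.5 beats in 3/4, so 2 per bar.
C: each chord is 4 beats in 4/4, so 1 per bar.
D: each chord is 3 beats in 4/4, so 4/3 per bar.
E: each chord is 2.5 beats in 2/4, so 0.8 per bar.
Fastest is A at 3 chords/bar.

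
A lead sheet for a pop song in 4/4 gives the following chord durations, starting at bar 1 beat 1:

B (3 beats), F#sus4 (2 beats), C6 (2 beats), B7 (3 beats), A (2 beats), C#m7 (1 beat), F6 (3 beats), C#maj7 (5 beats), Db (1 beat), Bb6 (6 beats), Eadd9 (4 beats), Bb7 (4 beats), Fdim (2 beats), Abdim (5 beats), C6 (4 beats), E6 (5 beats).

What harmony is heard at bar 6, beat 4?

Beat 4 of bar 6 is beat (6−1)×4 + 4 = 24 overall.
Running totals: B ends at 3, F#sus4 ends at 5, C6 ends at 7, B7 ends at 10, A ends at 12, C#m7 ends at 13, F6 ends at 16, C#maj7 ends at 21, Db ends at 22, Bb6 ends at 28.
Beat 24 falls within Bb6.

Bb6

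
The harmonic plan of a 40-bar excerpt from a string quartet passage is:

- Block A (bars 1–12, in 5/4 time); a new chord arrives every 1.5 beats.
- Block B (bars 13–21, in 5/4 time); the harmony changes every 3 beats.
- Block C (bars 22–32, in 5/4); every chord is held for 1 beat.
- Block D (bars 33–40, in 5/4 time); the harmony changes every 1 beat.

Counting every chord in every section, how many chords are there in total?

150 chords

A: 12 bars × 5 beats = 60 beats; 1.5 beats/chord → 40 chords.
B: 9 bars × 5 beats = 45 beats; 3 beats/chord → 15 chords.
C: 11 bars × 5 beats = 55 beats; 1 beat/chord → 55 chords.
D: 8 bars × 5 beats = 40 beats; 1 beat/chord → 40 chords.
Total: 40 + 15 + 55 + 40 = 150.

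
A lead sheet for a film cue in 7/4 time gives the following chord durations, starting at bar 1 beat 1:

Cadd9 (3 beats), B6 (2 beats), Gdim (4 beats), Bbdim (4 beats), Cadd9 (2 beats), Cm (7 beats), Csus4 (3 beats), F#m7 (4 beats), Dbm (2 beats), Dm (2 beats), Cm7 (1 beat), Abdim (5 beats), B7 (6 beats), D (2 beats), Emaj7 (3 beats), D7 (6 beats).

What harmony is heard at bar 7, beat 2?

B7

Beat 2 of bar 7 is beat (7−1)×7 + 2 = 44 overall.
Running totals: Cadd9 ends at 3, B6 ends at 5, Gdim ends at 9, Bbdim ends at 13, Cadd9 ends at 15, Cm ends at 22, Csus4 ends at 25, F#m7 ends at 29, Dbm ends at 31, Dm ends at 33, Cm7 ends at 34, Abdim ends at 39, B7 ends at 45.
Beat 44 falls within B7.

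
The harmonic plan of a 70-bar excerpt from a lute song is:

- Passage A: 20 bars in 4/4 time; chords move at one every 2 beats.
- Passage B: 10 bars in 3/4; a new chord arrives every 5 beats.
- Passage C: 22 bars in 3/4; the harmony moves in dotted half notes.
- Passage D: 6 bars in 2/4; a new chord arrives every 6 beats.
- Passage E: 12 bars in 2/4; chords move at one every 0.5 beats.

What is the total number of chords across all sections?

118 chords

A: 20·4 = 80 beats, 80/2 = 40 chords.
B: 10·3 = 30 beats, 30/5 = 6 chords.
C: 22·3 = 66 beats, 66/3 = 22 chords.
D: 6·2 = 12 beats, 12/6 = 2 chords.
E: 12·2 = 24 beats, 24/0.5 = 48 chords.
Total: 40 + 6 + 22 + 2 + 48 = 118.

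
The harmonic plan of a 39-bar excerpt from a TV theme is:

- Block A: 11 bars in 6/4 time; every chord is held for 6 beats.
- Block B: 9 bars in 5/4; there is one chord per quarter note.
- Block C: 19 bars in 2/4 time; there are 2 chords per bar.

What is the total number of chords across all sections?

A: 11 bars × 6 beats = 66 beats; 6 beats/chord → 11 chords.
B: 9 bars × 5 beats = 45 beats; 1 beat/chord → 45 chords.
C: 19 bars × 2 beats = 38 beats; 1 beat/chord → 38 chords.
Total: 11 + 45 + 38 = 94.

94 chords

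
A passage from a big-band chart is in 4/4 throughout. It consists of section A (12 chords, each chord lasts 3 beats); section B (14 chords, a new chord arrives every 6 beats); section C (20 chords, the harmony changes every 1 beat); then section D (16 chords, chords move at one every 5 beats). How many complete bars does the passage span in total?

55 bars

A: 12 × 3 = 36 beats = 9 bars.
B: 14 × 6 = 84 beats = 21 bars.
C: 20 × 1 = 20 beats = 5 bars.
D: 16 × 5 = 80 beats = 20 bars.
Total: 9 + 21 + 5 + 20 = 55 bars.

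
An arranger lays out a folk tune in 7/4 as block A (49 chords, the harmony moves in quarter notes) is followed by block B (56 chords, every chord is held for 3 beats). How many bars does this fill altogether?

A: 49 × 1 = 49 beats = 7 bars.
B: 56 × 3 = 168 beats = 24 bars.
Total: 7 + 24 = 31 bars.

31 bars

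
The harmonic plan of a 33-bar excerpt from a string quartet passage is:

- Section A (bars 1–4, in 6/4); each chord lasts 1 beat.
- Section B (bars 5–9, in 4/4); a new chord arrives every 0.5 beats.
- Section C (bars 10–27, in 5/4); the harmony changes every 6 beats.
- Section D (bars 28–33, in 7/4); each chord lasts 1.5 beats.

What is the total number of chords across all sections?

A: 4 bars × 6 beats = 24 beats; 1 beat/chord → 24 chords.
B: 5 bars × 4 beats = 20 beats; 0.5 beats/chord → 40 chords.
C: 18 bars × 5 beats = 90 beats; 6 beats/chord → 15 chords.
D: 6 bars × 7 beats = 42 beats; 1.5 beats/chord → 28 chords.
Total: 24 + 40 + 15 + 28 = 107.

107 chords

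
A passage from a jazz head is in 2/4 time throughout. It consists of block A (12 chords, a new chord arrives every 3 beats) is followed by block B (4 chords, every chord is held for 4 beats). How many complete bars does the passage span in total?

A: 12 × 3 = 36 beats = 18 bars.
B: 4 × 4 = 16 beats = 8 bars.
Total: 18 + 8 = 26 bars.

26 bars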